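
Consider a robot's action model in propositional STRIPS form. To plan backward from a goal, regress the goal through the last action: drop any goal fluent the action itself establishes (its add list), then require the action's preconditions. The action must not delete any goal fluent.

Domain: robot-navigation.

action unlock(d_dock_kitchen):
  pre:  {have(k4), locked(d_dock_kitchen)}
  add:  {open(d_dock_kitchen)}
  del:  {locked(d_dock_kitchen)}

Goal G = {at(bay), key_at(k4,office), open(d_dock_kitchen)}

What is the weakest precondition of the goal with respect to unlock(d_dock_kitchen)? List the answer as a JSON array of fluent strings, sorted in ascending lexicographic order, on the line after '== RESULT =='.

Regress:
  G ∩ del = {}  (empty — regression defined)
  G \ add = {at(bay), key_at(k4,office), open(d_dock_kitchen)} \ {open(d_dock_kitchen)} = {at(bay), key_at(k4,office)}
  ∪ pre   = {at(bay), key_at(k4,office)} ∪ {have(k4), locked(d_dock_kitchen)}
          = {at(bay), have(k4), key_at(k4,office), locked(d_dock_kitchen)}

== RESULT ==
["at(bay)", "have(k4)", "key_at(k4,office)", "locked(d_dock_kitchen)"]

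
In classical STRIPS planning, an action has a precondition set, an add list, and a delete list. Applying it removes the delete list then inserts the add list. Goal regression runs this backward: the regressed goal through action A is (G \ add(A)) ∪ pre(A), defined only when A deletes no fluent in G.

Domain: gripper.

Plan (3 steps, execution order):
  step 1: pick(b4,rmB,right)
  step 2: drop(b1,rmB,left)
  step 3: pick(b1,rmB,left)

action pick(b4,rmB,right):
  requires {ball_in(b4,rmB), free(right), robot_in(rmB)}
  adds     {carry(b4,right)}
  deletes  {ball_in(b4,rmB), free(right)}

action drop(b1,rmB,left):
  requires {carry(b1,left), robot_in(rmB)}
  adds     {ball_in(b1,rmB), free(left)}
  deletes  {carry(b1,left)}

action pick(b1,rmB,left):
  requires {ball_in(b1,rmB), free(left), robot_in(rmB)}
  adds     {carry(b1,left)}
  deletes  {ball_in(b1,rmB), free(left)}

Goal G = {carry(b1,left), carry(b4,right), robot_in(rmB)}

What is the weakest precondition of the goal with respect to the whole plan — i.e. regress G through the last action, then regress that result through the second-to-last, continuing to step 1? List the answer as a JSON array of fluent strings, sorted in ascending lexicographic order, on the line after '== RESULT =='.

Work backward from the goal:
  through step 3 (pick(b1,rmB,left)): drop {carry(b1,left)}, keep {carry(b4,right), robot_in(rmB)}, require {ball_in(b1,rmB), free(left), robot_in(rmB)}
    → {ball_in(b1,rmB), carry(b4,right), free(left), robot_in(rmB)}
  through step 2 (drop(b1,rmB,left)): drop {ball_in(b1,rmB), free(left)}, keep {carry(b4,right), robot_in(rmB)}, require {carry(b1,left), robot_in(rmB)}
    → {carry(b1,left), carry(b4,right), robot_in(rmB)}
  through step 1 (pick(b4,rmB,right)): drop {carry(b4,right)}, keep {carry(b1,left), robot_in(rmB)}, require {ball_in(b4,rmB), free(right), robot_in(rmB)}
    → {ball_in(b4,rmB), carry(b1,left), free(right), robot_in(rmB)}

== RESULT ==
["ball_in(b4,rmB)", "carry(b1,left)", "free(right)", "robot_in(rmB)"]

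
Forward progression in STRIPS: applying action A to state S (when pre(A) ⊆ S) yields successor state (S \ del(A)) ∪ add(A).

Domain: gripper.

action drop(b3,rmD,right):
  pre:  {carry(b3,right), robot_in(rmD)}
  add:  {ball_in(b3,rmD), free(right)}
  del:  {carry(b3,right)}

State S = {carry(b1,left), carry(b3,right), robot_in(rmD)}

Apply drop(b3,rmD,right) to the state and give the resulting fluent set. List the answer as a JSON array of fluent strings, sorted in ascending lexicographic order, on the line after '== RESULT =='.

Progress:
  pre ⊆ S: {carry(b3,right), robot_in(rmD)} ⊆ S  — applicable
  S \ del = {carry(b1,left), robot_in(rmD)}
  ∪ add   = {ball_in(b3,rmD), carry(b1,left), free(right), robot_in(rmD)}

== RESULT ==
["ball_in(b3,rmD)", "carry(b1,left)", "free(right)", "robot_in(rmD)"]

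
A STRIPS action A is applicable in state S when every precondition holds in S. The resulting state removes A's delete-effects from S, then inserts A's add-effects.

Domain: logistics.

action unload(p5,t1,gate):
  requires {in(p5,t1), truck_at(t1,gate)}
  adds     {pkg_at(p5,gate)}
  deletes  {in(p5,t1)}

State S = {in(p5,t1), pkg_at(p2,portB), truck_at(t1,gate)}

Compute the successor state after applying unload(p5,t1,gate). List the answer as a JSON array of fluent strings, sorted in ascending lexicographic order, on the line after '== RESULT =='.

Progress:
  pre ⊆ S: {in(p5,t1), truck_at(t1,gate)} ⊆ S  — applicable
  S \ del = {pkg_at(p2,portB), truck_at(t1,gate)}
  ∪ add   = {pkg_at(p2,portB), pkg_at(p5,gate), truck_at(t1,gate)}

== RESULT ==
["pkg_at(p2,portB)", "pkg_at(p5,gate)", "truck_at(t1,gate)"]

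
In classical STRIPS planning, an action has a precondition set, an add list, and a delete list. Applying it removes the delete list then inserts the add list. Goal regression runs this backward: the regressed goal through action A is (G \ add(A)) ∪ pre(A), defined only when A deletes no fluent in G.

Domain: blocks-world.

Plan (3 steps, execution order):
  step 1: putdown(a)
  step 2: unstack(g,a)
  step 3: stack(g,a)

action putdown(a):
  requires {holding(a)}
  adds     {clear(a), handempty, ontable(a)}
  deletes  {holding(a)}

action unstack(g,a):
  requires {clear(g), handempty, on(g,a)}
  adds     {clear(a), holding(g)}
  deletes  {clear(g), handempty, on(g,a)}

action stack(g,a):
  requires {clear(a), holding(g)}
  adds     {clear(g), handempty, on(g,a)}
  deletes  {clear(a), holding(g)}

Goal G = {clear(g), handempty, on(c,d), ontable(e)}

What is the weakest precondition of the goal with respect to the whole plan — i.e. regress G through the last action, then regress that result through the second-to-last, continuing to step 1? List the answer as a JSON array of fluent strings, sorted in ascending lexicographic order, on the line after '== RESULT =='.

Regress step by step:
  through step 3 (stack(g,a)): drop {clear(g), handempty}, keep {on(c,d), ontable(e)}, require {clear(a), holding(g)}
    → {clear(a), holding(g), on(c,d), ontable(e)}
  through step 2 (unstack(g,a)): drop {clear(a), holding(g)}, keep {on(c,d), ontable(e)}, require {clear(g), handempty, on(g,a)}
    → {clear(g), handempty, on(c,d), on(g,a), ontable(e)}
  through step 1 (putdown(a)): drop {handempty}, keep {clear(g), on(c,d), on(g,a), ontable(e)}, require {holding(a)}
    → {clear(g), holding(a), on(c,d), on(g,a), ontable(e)}

== RESULT ==
["clear(g)", "holding(a)", "on(c,d)", "on(g,a)", "ontable(e)"]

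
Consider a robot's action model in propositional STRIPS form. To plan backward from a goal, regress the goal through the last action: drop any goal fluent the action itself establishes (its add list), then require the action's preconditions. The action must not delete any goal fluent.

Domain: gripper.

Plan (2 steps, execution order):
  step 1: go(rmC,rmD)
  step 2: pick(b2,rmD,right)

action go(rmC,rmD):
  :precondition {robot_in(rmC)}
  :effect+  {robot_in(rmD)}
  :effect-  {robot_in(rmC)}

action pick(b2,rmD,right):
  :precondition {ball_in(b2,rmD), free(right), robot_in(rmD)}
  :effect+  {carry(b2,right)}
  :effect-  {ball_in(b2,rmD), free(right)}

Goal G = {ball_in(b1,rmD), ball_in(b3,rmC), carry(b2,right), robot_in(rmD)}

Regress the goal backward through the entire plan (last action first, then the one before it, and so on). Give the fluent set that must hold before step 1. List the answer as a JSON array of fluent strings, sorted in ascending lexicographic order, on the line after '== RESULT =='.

Regress step by step:
  through step 2 (pick(b2,rmD,right)): drop {carry(b2,right)}, keep {ball_in(b1,rmD), ball_in(b3,rmC), robot_in(rmD)}, require {ball_in(b2,rmD), free(right), robot_in(rmD)}
    → {ball_in(b1,rmD), ball_in(b2,rmD), ball_in(b3,rmC), free(right), robot_in(rmD)}
  through step 1 (go(rmC,rmD)): drop {robot_in(rmD)}, keep {ball_in(b1,rmD), ball_in(b2,rmD), ball_in(b3,rmC), free(right)}, require {robot_in(rmC)}
    → {ball_in(b1,rmD), ball_in(b2,rmD), ball_in(b3,rmC), free(right), robot_in(rmC)}

== RESULT ==
["ball_in(b1,rmD)", "ball_in(b2,rmD)", "ball_in(b3,rmC)", "free(right)", "robot_in(rmC)"]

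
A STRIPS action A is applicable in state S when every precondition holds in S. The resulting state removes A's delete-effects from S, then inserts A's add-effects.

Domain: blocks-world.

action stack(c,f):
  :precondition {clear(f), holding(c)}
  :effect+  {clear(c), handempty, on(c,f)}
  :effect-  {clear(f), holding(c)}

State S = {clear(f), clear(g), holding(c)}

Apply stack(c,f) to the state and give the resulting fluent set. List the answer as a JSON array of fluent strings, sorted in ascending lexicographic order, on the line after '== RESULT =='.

Progress:
  pre ⊆ S: {clear(f), holding(c)} ⊆ S  — applicable
  S \ del = {clear(g)}
  ∪ add   = {clear(c), clear(g), handempty, on(c,f)}

== RESULT ==
["clear(c)", "clear(g)", "handempty", "on(c,f)"]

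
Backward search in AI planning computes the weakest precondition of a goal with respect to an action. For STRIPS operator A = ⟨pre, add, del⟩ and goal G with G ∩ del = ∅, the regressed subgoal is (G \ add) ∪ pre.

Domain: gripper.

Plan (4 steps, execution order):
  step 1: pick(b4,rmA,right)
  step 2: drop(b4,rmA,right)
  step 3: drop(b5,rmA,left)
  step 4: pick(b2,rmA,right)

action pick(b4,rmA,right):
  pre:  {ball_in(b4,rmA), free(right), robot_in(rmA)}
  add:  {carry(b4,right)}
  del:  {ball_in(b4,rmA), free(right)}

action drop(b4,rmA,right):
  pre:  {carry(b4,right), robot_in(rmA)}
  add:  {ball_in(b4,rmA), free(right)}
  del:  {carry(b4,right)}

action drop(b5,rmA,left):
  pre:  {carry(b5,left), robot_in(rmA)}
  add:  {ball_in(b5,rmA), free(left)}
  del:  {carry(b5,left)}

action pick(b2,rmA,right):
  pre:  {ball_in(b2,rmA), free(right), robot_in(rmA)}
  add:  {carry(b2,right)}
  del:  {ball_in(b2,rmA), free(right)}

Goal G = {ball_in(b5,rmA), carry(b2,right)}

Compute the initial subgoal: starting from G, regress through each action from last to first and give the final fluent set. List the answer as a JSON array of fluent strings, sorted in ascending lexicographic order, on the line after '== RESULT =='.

Regress step by step:
  through step 4 (pick(b2,rmA,right)): drop {carry(b2,right)}, keep {ball_in(b5,rmA)}, require {ball_in(b2,rmA), free(right), robot_in(rmA)}
    → {ball_in(b2,rmA), ball_in(b5,rmA), free(right), robot_in(rmA)}
  through step 3 (drop(b5,rmA,left)): drop {ball_in(b5,rmA)}, keep {ball_in(b2,rmA), free(right), robot_in(rmA)}, require {carry(b5,left), robot_in(rmA)}
    → {ball_in(b2,rmA), carry(b5,left), free(right), robot_in(rmA)}
  through step 2 (drop(b4,rmA,right)): drop {free(right)}, keep {ball_in(b2,rmA), carry(b5,left), robot_in(rmA)}, require {carry(b4,right), robot_in(rmA)}
    → {ball_in(b2,rmA), carry(b4,right), carry(b5,left), robot_in(rmA)}
  through step 1 (pick(b4,rmA,right)): drop {carry(b4,right)}, keep {ball_in(b2,rmA), carry(b5,left), robot_in(rmA)}, require {ball_in(b4,rmA), free(right), robot_in(rmA)}
    → {ball_in(b2,rmA), ball_in(b4,rmA), carry(b5,left), free(right), robot_in(rmA)}

== RESULT ==
["ball_in(b2,rmA)", "ball_in(b4,rmA)", "carry(b5,left)", "free(right)", "robot_in(rmA)"]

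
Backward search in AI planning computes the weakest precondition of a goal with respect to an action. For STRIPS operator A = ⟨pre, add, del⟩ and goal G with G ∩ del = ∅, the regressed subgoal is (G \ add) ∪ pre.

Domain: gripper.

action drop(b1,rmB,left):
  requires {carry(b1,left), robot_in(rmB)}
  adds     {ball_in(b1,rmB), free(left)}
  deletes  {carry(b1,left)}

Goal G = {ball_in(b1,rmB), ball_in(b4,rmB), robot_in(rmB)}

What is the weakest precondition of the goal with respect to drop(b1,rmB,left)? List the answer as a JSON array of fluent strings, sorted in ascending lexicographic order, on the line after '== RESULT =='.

Regress:
  G ∩ del = {}  (empty — regression defined)
  G \ add = {ball_in(b1,rmB), ball_in(b4,rmB), robot_in(rmB)} \ {ball_in(b1,rmB), free(left)} = {ball_in(b4,rmB), robot_in(rmB)}
  ∪ pre   = {ball_in(b4,rmB), robot_in(rmB)} ∪ {carry(b1,left), robot_in(rmB)}
          = {ball_in(b4,rmB), carry(b1,left), robot_in(rmB)}

== RESULT ==
["ball_in(b4,rmB)", "carry(b1,left)", "robot_in(rmB)"]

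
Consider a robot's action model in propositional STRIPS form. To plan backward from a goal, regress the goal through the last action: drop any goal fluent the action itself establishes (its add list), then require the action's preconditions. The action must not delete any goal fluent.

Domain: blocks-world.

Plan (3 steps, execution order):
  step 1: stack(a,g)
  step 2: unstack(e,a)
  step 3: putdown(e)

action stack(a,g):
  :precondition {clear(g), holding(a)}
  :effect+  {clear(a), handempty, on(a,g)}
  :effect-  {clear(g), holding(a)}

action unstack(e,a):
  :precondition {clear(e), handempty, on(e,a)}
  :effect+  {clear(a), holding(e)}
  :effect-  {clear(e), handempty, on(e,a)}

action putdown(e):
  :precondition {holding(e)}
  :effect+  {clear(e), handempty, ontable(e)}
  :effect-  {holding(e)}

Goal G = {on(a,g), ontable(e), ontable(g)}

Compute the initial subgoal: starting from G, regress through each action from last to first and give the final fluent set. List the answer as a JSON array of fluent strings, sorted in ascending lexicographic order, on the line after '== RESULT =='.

Regress step by step:
  through step 3 (putdown(e)): drop {ontable(e)}, keep {on(a,g), ontable(g)}, require {holding(e)}
    → {holding(e), on(a,g), ontable(g)}
  through step 2 (unstack(e,a)): drop {holding(e)}, keep {on(a,g), ontable(g)}, require {clear(e), handempty, on(e,a)}
    → {clear(e), handempty, on(a,g), on(e,a), ontable(g)}
  through step 1 (stack(a,g)): drop {handempty, on(a,g)}, keep {clear(e), on(e,a), ontable(g)}, require {clear(g), holding(a)}
    → {clear(e), clear(g), holding(a), on(e,a), ontable(g)}

== RESULT ==
["clear(e)", "clear(g)", "holding(a)", "on(e,a)", "ontable(g)"]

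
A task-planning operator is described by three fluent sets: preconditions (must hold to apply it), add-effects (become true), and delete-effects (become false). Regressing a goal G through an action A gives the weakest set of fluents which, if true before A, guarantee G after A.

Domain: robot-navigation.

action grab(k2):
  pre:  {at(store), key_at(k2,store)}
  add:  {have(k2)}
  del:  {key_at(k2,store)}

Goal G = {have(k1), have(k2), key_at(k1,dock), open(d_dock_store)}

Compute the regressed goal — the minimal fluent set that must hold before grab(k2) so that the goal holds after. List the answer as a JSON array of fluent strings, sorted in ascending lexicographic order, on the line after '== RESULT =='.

Compute (G \ add) ∪ pre:
  G ∩ del = {}  (empty — regression defined)
  G \ add = {have(k1), have(k2), key_at(k1,dock), open(d_dock_store)} \ {have(k2)} = {have(k1), key_at(k1,dock), open(d_dock_store)}
  ∪ pre   = {have(k1), key_at(k1,dock), open(d_dock_store)} ∪ {at(store), key_at(k2,store)}
          = {at(store), have(k1), key_at(k1,dock), key_at(k2,store), open(d_dock_store)}

== RESULT ==
["at(store)", "have(k1)", "key_at(k1,dock)", "key_at(k2,store)", "open(d_dock_store)"]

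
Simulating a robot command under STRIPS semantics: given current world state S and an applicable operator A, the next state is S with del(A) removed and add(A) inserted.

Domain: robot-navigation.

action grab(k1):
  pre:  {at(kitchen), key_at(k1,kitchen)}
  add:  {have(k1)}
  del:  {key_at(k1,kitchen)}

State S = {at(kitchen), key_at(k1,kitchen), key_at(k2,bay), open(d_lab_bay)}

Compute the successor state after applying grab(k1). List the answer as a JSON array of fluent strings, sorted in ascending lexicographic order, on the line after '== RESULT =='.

Progress:
  pre ⊆ S: {at(kitchen), key_at(k1,kitchen)} ⊆ S  — applicable
  S \ del = {at(kitchen), key_at(k2,bay), open(d_lab_bay)}
  ∪ add   = {at(kitchen), have(k1), key_at(k2,bay), open(d_lab_bay)}

== RESULT ==
["at(kitchen)", "have(k1)", "key_at(k2,bay)", "open(d_lab_bay)"]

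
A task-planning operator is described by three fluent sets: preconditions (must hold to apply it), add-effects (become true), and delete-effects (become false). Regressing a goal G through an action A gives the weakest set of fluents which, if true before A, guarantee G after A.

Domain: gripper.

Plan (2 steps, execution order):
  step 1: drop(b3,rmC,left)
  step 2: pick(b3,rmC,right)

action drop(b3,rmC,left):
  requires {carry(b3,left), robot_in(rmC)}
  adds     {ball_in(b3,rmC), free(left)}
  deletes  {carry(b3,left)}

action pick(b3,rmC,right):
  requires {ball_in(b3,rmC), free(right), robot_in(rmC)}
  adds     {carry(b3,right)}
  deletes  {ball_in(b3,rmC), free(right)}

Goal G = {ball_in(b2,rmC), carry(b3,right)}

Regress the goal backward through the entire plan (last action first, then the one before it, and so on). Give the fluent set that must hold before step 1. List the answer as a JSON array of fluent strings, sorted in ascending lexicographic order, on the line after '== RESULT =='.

Regress step by step:
  through step 2 (pick(b3,rmC,right)): drop {carry(b3,right)}, keep {ball_in(b2,rmC)}, require {ball_in(b3,rmC), free(right), robot_in(rmC)}
    → {ball_in(b2,rmC), ball_in(b3,rmC), free(right), robot_in(rmC)}
  through step 1 (drop(b3,rmC,left)): drop {ball_in(b3,rmC)}, keep {ball_in(b2,rmC), free(right), robot_in(rmC)}, require {carry(b3,left), robot_in(rmC)}
    → {ball_in(b2,rmC), carry(b3,left), free(right), robot_in(rmC)}

== RESULT ==
["ball_in(b2,rmC)", "carry(b3,left)", "free(right)", "robot_in(rmC)"]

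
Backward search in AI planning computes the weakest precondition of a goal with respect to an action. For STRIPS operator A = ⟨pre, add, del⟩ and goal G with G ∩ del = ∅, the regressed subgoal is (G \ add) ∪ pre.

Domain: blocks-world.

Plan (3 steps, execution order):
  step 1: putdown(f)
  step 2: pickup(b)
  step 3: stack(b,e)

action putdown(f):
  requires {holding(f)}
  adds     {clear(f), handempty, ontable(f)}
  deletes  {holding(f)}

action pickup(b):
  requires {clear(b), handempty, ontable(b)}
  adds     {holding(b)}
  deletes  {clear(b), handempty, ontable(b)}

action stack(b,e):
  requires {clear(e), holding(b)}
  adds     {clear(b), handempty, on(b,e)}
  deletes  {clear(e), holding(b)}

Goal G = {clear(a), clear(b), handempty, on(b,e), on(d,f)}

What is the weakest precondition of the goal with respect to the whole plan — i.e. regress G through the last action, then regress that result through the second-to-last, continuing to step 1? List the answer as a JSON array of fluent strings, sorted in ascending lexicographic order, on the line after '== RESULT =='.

Work backward from the goal:
  through step 3 (stack(b,e)): drop {clear(b), handempty, on(b,e)}, keep {clear(a), on(d,f)}, require {clear(e), holding(b)}
    → {clear(a), clear(e), holding(b), on(d,f)}
  through step 2 (pickup(b)): drop {holding(b)}, keep {clear(a), clear(e), on(d,f)}, require {clear(b), handempty, ontable(b)}
    → {clear(a), clear(b), clear(e), handempty, on(d,f), ontable(b)}
  through step 1 (putdown(f)): drop {handempty}, keep {clear(a), clear(b), clear(e), on(d,f), ontable(b)}, require {holding(f)}
    → {clear(a), clear(b), clear(e), holding(f), on(d,f), ontable(b)}

== RESULT ==
["clear(a)", "clear(b)", "clear(e)", "holding(f)", "on(d,f)", "ontable(b)"]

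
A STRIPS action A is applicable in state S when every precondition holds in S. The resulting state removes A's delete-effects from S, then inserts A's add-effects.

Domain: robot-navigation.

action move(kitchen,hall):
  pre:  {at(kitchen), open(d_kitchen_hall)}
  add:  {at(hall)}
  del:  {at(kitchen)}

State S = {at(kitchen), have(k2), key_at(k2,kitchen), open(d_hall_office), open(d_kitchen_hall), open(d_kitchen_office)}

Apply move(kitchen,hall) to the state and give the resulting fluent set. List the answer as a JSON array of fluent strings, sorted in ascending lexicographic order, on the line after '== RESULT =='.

Progress:
  pre ⊆ S: {at(kitchen), open(d_kitchen_hall)} ⊆ S  — applicable
  S \ del = {have(k2), key_at(k2,kitchen), open(d_hall_office), open(d_kitchen_hall), open(d_kitchen_office)}
  ∪ add   = {at(hall), have(k2), key_at(k2,kitchen), open(d_hall_office), open(d_kitchen_hall), open(d_kitchen_office)}

== RESULT ==
["at(hall)", "have(k2)", "key_at(k2,kitchen)", "open(d_hall_office)", "open(d_kitchen_hall)", "open(d_kitchen_office)"]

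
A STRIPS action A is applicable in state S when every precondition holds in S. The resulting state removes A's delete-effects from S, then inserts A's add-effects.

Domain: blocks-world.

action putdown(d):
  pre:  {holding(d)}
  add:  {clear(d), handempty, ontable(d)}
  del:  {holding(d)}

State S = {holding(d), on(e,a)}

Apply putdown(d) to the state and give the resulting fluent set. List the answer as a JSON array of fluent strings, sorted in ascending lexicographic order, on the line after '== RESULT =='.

Compute (S \ del) ∪ add:
  pre ⊆ S: {holding(d)} ⊆ S  — applicable
  S \ del = {on(e,a)}
  ∪ add   = {clear(d), handempty, on(e,a), ontable(d)}

== RESULT ==
["clear(d)", "handempty", "on(e,a)", "ontable(d)"]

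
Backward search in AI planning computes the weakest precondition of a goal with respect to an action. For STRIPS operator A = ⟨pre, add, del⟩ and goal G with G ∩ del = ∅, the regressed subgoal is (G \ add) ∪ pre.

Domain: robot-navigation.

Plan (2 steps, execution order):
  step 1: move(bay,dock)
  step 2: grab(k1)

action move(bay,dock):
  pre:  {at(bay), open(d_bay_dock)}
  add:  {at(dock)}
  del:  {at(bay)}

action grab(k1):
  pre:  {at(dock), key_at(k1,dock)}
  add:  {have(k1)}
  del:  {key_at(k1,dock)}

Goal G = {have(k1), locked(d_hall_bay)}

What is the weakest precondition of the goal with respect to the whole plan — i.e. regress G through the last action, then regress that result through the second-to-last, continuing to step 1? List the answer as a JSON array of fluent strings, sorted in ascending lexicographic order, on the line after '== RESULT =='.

Work backward from the goal:
  through step 2 (grab(k1)): drop {have(k1)}, keep {locked(d_hall_bay)}, require {at(dock), key_at(k1,dock)}
    → {at(dock), key_at(k1,dock), locked(d_hall_bay)}
  through step 1 (move(bay,dock)): drop {at(dock)}, keep {key_at(k1,dock), locked(d_hall_bay)}, require {at(bay), open(d_bay_dock)}
    → {at(bay), key_at(k1,dock), locked(d_hall_bay), open(d_bay_dock)}

== RESULT ==
["at(bay)", "key_at(k1,dock)", "locked(d_hall_bay)", "open(d_bay_dock)"]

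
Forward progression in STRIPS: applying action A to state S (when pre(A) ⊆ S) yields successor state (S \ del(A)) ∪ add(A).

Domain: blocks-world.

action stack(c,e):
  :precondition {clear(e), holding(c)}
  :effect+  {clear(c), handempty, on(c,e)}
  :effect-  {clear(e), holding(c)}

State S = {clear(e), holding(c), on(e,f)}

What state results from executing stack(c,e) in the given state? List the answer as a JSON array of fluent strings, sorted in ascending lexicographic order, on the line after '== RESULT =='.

Progress:
  pre ⊆ S: {clear(e), holding(c)} ⊆ S  — applicable
  S \ del = {on(e,f)}
  ∪ add   = {clear(c), handempty, on(c,e), on(e,f)}

== RESULT ==
["clear(c)", "handempty", "on(c,e)", "on(e,f)"]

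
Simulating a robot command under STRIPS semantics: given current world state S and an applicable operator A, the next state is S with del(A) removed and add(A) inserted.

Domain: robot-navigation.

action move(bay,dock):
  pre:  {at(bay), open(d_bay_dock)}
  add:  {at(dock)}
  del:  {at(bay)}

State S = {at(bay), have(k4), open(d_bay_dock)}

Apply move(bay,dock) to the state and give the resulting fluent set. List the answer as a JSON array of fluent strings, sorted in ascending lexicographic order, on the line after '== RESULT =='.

Progress:
  pre ⊆ S: {at(bay), open(d_bay_dock)} ⊆ S  — applicable
  S \ del = {have(k4), open(d_bay_dock)}
  ∪ add   = {at(dock), have(k4), open(d_bay_dock)}

== RESULT ==
["at(dock)", "have(k4)", "open(d_bay_dock)"]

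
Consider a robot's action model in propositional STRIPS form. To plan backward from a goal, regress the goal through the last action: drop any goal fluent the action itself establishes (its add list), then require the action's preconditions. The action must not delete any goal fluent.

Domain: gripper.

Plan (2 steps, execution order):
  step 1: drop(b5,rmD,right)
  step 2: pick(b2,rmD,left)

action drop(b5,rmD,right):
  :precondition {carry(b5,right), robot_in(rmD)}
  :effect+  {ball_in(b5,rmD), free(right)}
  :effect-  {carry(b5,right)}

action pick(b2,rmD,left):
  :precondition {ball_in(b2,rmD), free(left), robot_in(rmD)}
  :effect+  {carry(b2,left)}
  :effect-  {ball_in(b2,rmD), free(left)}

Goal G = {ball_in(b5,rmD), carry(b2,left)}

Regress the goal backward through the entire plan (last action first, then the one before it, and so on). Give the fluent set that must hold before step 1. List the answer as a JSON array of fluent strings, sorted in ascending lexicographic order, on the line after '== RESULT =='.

Work backward from the goal:
  through step 2 (pick(b2,rmD,left)): drop {carry(b2,left)}, keep {ball_in(b5,rmD)}, require {ball_in(b2,rmD), free(left), robot_in(rmD)}
    → {ball_in(b2,rmD), ball_in(b5,rmD), free(left), robot_in(rmD)}
  through step 1 (drop(b5,rmD,right)): drop {ball_in(b5,rmD)}, keep {ball_in(b2,rmD), free(left), robot_in(rmD)}, require {carry(b5,right), robot_in(rmD)}
    → {ball_in(b2,rmD), carry(b5,right), free(left), robot_in(rmD)}

== RESULT ==
["ball_in(b2,rmD)", "carry(b5,right)", "free(left)", "robot_in(rmD)"]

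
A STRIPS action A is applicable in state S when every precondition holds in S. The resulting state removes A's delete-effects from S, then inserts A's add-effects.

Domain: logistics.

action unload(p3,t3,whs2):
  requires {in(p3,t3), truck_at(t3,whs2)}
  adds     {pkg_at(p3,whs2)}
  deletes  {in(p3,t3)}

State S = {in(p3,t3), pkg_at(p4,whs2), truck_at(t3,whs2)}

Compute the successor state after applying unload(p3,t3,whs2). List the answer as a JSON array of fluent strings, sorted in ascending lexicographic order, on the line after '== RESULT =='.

Compute (S \ del) ∪ add:
  pre ⊆ S: {in(p3,t3), truck_at(t3,whs2)} ⊆ S  — applicable
  S \ del = {pkg_at(p4,whs2), truck_at(t3,whs2)}
  ∪ add   = {pkg_at(p3,whs2), pkg_at(p4,whs2), truck_at(t3,whs2)}

== RESULT ==
["pkg_at(p3,whs2)", "pkg_at(p4,whs2)", "truck_at(t3,whs2)"]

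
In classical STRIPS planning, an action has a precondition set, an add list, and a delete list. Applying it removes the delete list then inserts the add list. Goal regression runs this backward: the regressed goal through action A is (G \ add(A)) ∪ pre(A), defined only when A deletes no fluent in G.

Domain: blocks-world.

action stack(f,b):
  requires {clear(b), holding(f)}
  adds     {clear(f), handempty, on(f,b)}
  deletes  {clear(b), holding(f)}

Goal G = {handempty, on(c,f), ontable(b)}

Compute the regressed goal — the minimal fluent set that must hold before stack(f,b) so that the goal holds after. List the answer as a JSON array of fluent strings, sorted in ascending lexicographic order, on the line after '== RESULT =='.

Compute (G \ add) ∪ pre:
  G ∩ del = {}  (empty — regression defined)
  G \ add = {handempty, on(c,f), ontable(b)} \ {clear(f), handempty, on(f,b)} = {on(c,f), ontable(b)}
  ∪ pre   = {on(c,f), ontable(b)} ∪ {clear(b), holding(f)}
          = {clear(b), holding(f), on(c,f), ontable(b)}

== RESULT ==
["clear(b)", "holding(f)", "on(c,f)", "ontable(b)"]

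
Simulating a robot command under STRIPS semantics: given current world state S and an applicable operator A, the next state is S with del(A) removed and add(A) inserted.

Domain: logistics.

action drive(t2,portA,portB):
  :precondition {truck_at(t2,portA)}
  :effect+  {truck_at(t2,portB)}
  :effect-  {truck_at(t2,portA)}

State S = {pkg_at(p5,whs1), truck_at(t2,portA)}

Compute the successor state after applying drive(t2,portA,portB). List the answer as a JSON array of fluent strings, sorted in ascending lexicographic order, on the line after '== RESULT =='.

Compute (S \ del) ∪ add:
  pre ⊆ S: {truck_at(t2,portA)} ⊆ S  — applicable
  S \ del = {pkg_at(p5,whs1)}
  ∪ add   = {pkg_at(p5,whs1), truck_at(t2,portB)}

== RESULT ==
["pkg_at(p5,whs1)", "truck_at(t2,portB)"]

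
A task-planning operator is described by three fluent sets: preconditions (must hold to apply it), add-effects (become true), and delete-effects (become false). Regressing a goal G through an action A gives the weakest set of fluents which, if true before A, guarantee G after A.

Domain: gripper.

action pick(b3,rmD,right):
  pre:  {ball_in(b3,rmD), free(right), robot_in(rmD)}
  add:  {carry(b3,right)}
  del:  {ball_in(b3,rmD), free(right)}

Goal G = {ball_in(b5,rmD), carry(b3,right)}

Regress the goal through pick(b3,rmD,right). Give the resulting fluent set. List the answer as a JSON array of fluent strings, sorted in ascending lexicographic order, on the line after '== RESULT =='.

Compute (G \ add) ∪ pre:
  G ∩ del = {}  (empty — regression defined)
  G \ add = {ball_in(b5,rmD), carry(b3,right)} \ {carry(b3,right)} = {ball_in(b5,rmD)}
  ∪ pre   = {ball_in(b5,rmD)} ∪ {ball_in(b3,rmD), free(right), robot_in(rmD)}
          = {ball_in(b3,rmD), ball_in(b5,rmD), free(right), robot_in(rmD)}

== RESULT ==
["ball_in(b3,rmD)", "ball_in(b5,rmD)", "free(right)", "robot_in(rmD)"]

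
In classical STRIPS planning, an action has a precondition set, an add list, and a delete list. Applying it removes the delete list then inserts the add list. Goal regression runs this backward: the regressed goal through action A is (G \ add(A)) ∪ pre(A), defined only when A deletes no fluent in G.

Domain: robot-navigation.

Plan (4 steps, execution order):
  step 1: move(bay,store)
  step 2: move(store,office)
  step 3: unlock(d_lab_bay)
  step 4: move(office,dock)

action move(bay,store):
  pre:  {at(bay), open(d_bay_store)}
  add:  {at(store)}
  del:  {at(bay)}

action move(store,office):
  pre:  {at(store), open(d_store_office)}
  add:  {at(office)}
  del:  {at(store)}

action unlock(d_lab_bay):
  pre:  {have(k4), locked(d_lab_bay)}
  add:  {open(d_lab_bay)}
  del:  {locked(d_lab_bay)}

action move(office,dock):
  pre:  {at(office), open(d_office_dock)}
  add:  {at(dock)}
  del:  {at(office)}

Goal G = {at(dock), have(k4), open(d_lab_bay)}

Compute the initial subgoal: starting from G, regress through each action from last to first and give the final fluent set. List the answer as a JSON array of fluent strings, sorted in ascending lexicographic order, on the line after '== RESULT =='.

Regress step by step:
  through step 4 (move(office,dock)): drop {at(dock)}, keep {have(k4), open(d_lab_bay)}, require {at(office), open(d_office_dock)}
    → {at(office), have(k4), open(d_lab_bay), open(d_office_dock)}
  through step 3 (unlock(d_lab_bay)): drop {open(d_lab_bay)}, keep {at(office), have(k4), open(d_office_dock)}, require {have(k4), locked(d_lab_bay)}
    → {at(office), have(k4), locked(d_lab_bay), open(d_office_dock)}
  through step 2 (move(store,office)): drop {at(office)}, keep {have(k4), locked(d_lab_bay), open(d_office_dock)}, require {at(store), open(d_store_office)}
    → {at(store), have(k4), locked(d_lab_bay), open(d_office_dock), open(d_store_office)}
  through step 1 (move(bay,store)): drop {at(store)}, keep {have(k4), locked(d_lab_bay), open(d_office_dock), open(d_store_office)}, require {at(bay), open(d_bay_store)}
    → {at(bay), have(k4), locked(d_lab_bay), open(d_bay_store), open(d_office_dock), open(d_store_office)}

== RESULT ==
["at(bay)", "have(k4)", "locked(d_lab_bay)", "open(d_bay_store)", "open(d_office_dock)", "open(d_store_office)"]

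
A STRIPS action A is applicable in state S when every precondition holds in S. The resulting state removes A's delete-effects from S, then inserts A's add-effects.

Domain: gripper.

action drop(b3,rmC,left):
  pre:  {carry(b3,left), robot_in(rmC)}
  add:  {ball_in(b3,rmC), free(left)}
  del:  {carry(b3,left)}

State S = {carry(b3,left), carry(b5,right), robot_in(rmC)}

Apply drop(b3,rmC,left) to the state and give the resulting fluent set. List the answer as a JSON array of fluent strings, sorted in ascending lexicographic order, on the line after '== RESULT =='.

Progress:
  pre ⊆ S: {carry(b3,left), robot_in(rmC)} ⊆ S  — applicable
  S \ del = {carry(b5,right), robot_in(rmC)}
  ∪ add   = {ball_in(b3,rmC), carry(b5,right), free(left), robot_in(rmC)}

== RESULT ==
["ball_in(b3,rmC)", "carry(b5,right)", "free(left)", "robot_in(rmC)"]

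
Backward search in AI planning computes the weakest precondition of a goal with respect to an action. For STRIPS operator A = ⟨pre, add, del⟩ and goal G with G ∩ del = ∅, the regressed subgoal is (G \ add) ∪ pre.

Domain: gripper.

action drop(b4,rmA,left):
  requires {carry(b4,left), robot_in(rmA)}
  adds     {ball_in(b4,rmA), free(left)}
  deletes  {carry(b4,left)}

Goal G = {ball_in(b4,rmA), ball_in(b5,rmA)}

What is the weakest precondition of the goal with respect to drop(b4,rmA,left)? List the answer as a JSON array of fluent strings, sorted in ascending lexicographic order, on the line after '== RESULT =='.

Regress:
  G ∩ del = {}  (empty — regression defined)
  G \ add = {ball_in(b4,rmA), ball_in(b5,rmA)} \ {ball_in(b4,rmA), free(left)} = {ball_in(b5,rmA)}
  ∪ pre   = {ball_in(b5,rmA)} ∪ {carry(b4,left), robot_in(rmA)}
          = {ball_in(b5,rmA), carry(b4,left), robot_in(rmA)}

== RESULT ==
["ball_in(b5,rmA)", "carry(b4,left)", "robot_in(rmA)"]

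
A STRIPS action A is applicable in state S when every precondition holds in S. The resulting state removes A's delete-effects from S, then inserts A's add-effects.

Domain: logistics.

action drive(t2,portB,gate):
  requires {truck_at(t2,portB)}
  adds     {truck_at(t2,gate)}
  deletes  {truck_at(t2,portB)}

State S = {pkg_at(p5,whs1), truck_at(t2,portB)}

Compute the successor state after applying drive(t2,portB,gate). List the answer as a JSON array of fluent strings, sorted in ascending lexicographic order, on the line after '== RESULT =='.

Progress:
  pre ⊆ S: {truck_at(t2,portB)} ⊆ S  — applicable
  S \ del = {pkg_at(p5,whs1)}
  ∪ add   = {pkg_at(p5,whs1), truck_at(t2,gate)}

== RESULT ==
["pkg_at(p5,whs1)", "truck_at(t2,gate)"]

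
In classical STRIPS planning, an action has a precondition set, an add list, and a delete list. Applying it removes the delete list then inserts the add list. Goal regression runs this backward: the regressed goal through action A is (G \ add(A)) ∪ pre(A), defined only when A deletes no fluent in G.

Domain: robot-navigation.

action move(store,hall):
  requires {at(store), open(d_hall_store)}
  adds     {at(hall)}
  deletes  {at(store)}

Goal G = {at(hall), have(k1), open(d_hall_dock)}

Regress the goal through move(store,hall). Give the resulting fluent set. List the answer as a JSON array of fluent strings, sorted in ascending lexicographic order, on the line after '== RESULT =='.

Compute (G \ add) ∪ pre:
  G ∩ del = {}  (empty — regression defined)
  G \ add = {at(hall), have(k1), open(d_hall_dock)} \ {at(hall)} = {have(k1), open(d_hall_dock)}
  ∪ pre   = {have(k1), open(d_hall_dock)} ∪ {at(store), open(d_hall_store)}
          = {at(store), have(k1), open(d_hall_dock), open(d_hall_store)}

== RESULT ==
["at(store)", "have(k1)", "open(d_hall_dock)", "open(d_hall_store)"]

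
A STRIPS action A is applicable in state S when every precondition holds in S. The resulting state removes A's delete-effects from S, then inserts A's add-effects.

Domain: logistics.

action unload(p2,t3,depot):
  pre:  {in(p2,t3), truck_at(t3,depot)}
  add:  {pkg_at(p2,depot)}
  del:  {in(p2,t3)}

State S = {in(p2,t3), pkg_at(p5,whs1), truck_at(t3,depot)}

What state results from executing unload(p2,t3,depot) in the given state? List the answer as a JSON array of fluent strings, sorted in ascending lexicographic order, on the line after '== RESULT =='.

Progress:
  pre ⊆ S: {in(p2,t3), truck_at(t3,depot)} ⊆ S  — applicable
  S \ del = {pkg_at(p5,whs1), truck_at(t3,depot)}
  ∪ add   = {pkg_at(p2,depot), pkg_at(p5,whs1), truck_at(t3,depot)}

== RESULT ==
["pkg_at(p2,depot)", "pkg_at(p5,whs1)", "truck_at(t3,depot)"]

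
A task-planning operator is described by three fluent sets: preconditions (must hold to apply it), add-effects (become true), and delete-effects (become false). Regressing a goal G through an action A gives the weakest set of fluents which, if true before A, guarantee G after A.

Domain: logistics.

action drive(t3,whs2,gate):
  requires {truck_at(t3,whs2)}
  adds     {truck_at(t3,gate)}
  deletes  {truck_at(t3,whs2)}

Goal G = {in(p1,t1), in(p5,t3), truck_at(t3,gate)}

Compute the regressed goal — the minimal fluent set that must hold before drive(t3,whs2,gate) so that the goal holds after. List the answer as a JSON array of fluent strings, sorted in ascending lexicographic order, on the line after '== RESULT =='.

Compute (G \ add) ∪ pre:
  G ∩ del = {}  (empty — regression defined)
  G \ add = {in(p1,t1), in(p5,t3), truck_at(t3,gate)} \ {truck_at(t3,gate)} = {in(p1,t1), in(p5,t3)}
  ∪ pre   = {in(p1,t1), in(p5,t3)} ∪ {truck_at(t3,whs2)}
          = {in(p1,t1), in(p5,t3), truck_at(t3,whs2)}

== RESULT ==
["in(p1,t1)", "in(p5,t3)", "truck_at(t3,whs2)"]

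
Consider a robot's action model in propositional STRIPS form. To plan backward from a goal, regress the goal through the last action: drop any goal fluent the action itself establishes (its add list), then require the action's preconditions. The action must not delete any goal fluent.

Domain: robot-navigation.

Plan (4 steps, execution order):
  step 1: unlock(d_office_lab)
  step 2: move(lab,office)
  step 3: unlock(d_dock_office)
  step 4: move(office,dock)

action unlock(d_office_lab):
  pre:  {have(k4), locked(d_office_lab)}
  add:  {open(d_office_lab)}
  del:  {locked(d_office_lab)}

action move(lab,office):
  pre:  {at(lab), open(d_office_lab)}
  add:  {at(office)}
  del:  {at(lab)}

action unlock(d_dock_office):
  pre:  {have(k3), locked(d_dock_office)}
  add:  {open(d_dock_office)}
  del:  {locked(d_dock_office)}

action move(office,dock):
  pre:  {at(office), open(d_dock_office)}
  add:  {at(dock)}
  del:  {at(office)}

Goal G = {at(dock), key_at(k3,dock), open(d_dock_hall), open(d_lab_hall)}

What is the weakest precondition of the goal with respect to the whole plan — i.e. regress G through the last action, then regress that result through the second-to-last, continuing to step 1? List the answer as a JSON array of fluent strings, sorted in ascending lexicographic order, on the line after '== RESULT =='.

Regress step by step:
  through step 4 (move(office,dock)): drop {at(dock)}, keep {key_at(k3,dock), open(d_dock_hall), open(d_lab_hall)}, require {at(office), open(d_dock_office)}
    → {at(office), key_at(k3,dock), open(d_dock_hall), open(d_dock_office), open(d_lab_hall)}
  through step 3 (unlock(d_dock_office)): drop {open(d_dock_office)}, keep {at(office), key_at(k3,dock), open(d_dock_hall), open(d_lab_hall)}, require {have(k3), locked(d_dock_office)}
    → {at(office), have(k3), key_at(k3,dock), locked(d_dock_office), open(d_dock_hall), open(d_lab_hall)}
  through step 2 (move(lab,office)): drop {at(office)}, keep {have(k3), key_at(k3,dock), locked(d_dock_office), open(d_dock_hall), open(d_lab_hall)}, require {at(lab), open(d_office_lab)}
    → {at(lab), have(k3), key_at(k3,dock), locked(d_dock_office), open(d_dock_hall), open(d_lab_hall), open(d_office_lab)}
  through step 1 (unlock(d_office_lab)): drop {open(d_office_lab)}, keep {at(lab), have(k3), key_at(k3,dock), locked(d_dock_office), open(d_dock_hall), open(d_lab_hall)}, require {have(k4), locked(d_office_lab)}
    → {at(lab), have(k3), have(k4), key_at(k3,dock), locked(d_dock_office), locked(d_office_lab), open(d_dock_hall), open(d_lab_hall)}

== RESULT ==
["at(lab)", "have(k3)", "have(k4)", "key_at(k3,dock)", "locked(d_dock_office)", "locked(d_office_lab)", "open(d_dock_hall)", "open(d_lab_hall)"]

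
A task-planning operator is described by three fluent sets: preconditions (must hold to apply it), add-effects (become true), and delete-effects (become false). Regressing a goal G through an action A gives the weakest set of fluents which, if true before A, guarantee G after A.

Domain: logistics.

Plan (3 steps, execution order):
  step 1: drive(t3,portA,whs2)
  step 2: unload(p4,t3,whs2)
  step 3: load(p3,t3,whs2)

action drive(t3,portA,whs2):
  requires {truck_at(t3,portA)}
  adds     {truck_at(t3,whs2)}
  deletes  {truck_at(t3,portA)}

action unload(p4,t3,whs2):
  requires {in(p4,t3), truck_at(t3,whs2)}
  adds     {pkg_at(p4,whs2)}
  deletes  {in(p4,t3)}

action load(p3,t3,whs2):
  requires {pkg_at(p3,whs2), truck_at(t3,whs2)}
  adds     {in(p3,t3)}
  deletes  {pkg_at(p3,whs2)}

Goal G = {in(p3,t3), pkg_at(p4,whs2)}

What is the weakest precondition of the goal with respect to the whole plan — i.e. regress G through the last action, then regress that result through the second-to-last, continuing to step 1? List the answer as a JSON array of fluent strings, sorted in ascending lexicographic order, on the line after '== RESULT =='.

Work backward from the goal:
  through step 3 (load(p3,t3,whs2)): drop {in(p3,t3)}, keep {pkg_at(p4,whs2)}, require {pkg_at(p3,whs2), truck_at(t3,whs2)}
    → {pkg_at(p3,whs2), pkg_at(p4,whs2), truck_at(t3,whs2)}
  through step 2 (unload(p4,t3,whs2)): drop {pkg_at(p4,whs2)}, keep {pkg_at(p3,whs2), truck_at(t3,whs2)}, require {in(p4,t3), truck_at(t3,whs2)}
    → {in(p4,t3), pkg_at(p3,whs2), truck_at(t3,whs2)}
  through step 1 (drive(t3,portA,whs2)): drop {truck_at(t3,whs2)}, keep {in(p4,t3), pkg_at(p3,whs2)}, require {truck_at(t3,portA)}
    → {in(p4,t3), pkg_at(p3,whs2), truck_at(t3,portA)}

== RESULT ==
["in(p4,t3)", "pkg_at(p3,whs2)", "truck_at(t3,portA)"]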